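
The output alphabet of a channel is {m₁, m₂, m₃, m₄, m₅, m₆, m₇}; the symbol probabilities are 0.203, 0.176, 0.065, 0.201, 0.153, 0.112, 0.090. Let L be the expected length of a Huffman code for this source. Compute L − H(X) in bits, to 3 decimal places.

Entropy H = −Σ p log₂ p ≈ 2.7105 bits.
Huffman merges: 13/200+9/100→31/200; 14/125+153/1000→53/200; 31/200+22/125→331/1000; 201/1000+203/1000→101/250; 53/200+331/1000→149/250; 101/250+149/250→1. L = 2751/1000 ≈ 2.7510.
L − H = 2.7510 − 2.7105 = 0.041 bits.

0.041 bits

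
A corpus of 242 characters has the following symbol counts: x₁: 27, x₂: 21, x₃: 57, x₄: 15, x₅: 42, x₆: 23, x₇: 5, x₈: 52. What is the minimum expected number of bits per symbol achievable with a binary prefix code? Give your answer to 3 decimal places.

Probabilities are the counts divided by 242.
Repeatedly combine the two least-probable nodes; the expected code length is the sum of the merged weights.
merge 5/242 + 15/242 → 10/121
merge 10/121 + 21/242 → 41/242
merge 23/242 + 27/242 → 25/121
merge 41/242 + 21/121 → 83/242
merge 25/121 + 26/121 → 51/121
merge 57/242 + 83/242 → 70/121
merge 51/121 + 70/121 → 1
L = 10/121 + 41/242 + 25/121 + 83/242 + 51/121 + 70/121 + 1 = 339/121 ≈ 2.802 bits/symbol.

2.802 bits/symbol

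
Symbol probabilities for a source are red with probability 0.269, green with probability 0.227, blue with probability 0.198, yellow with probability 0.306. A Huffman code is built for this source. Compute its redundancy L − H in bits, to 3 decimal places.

0.019 bits

Entropy H = −Σ p log₂ p ≈ 1.9806 bits.
Huffman merges: 99/500+227/1000→17/40; 269/1000+153/500→23/40; 17/40+23/40→1. L = 2 ≈ 2.0000.
L − H = 2.0000 − 1.9806 = 0.019 bits.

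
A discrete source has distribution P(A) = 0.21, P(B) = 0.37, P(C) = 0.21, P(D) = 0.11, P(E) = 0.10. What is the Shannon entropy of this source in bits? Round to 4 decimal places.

H = −Σ pᵢ log₂ pᵢ.
−0.21·log₂(0.21) = 0.4728
−0.37·log₂(0.37) = 0.5307
−0.21·log₂(0.21) = 0.4728
−0.11·log₂(0.11) = 0.3503
−0.10·log₂(0.10) = 0.3322
Sum ≈ 2.1589 → 2.1589 bits.

2.1589 bits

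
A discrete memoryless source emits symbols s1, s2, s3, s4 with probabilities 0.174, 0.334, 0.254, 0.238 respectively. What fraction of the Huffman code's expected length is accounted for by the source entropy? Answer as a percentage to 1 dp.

98.1%

Entropy H = −Σ p log₂ p ≈ 1.9625 bits.
Huffman merges: 87/500+119/500→103/250; 127/500+167/500→147/250; 103/250+147/250→1. L = 2 ≈ 2.0000.
Efficiency = H/L = 1.9625/2.0000 = 98.1%.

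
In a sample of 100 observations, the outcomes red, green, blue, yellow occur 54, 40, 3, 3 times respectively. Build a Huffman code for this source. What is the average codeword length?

Probabilities are the counts divided by 100.
Repeatedly combine the two least-probable nodes; the expected code length is the sum of the merged weights.
merge 3/100 + 3/100 → 3/50
merge 3/50 + 2/5 → 23/50
merge 23/50 + 27/50 → 1
L = 3/50 + 23/50 + 1 = 38/25 = 1.52 bits/symbol.

1.52 bits/symbol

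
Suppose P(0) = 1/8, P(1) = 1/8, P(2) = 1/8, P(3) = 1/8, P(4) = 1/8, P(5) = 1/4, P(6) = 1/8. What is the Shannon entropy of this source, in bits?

Each probability is a power of 1/2, so log₂(1/p) is an integer.
H = Σ p·log₂(1/p) = 1/8·3 + 1/8·3 + 1/8·3 + 1/8·3 + 1/8·3 + 1/4·2 + 1/8·3 = 2.75 bits.

2.75 bits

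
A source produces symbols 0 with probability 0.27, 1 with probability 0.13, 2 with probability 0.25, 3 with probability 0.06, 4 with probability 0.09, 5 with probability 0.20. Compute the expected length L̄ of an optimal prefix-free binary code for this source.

Repeatedly combine the two least-probable nodes; the expected code length is the sum of the merged weights.
merge 3/50 + 9/100 → 3/20
merge 13/100 + 3/20 → 7/25
merge 1/5 + 1/4 → 9/20
merge 27/100 + 7/25 → 11/20
merge 9/20 + 11/20 → 1
L = 3/20 + 7/25 + 9/20 + 11/20 + 1 = 243/100 = 2.43 bits/symbol.

2.43 bits/symbol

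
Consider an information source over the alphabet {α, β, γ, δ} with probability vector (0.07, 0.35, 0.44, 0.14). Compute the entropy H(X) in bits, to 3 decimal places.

1.717 bits

H = −Σ pᵢ log₂ pᵢ.
−0.07·log₂(0.07) = 0.2686
−0.35·log₂(0.35) = 0.5301
−0.44·log₂(0.44) = 0.5211
−0.14·log₂(0.14) = 0.3971
Sum ≈ 1.7169 → 1.717 bits.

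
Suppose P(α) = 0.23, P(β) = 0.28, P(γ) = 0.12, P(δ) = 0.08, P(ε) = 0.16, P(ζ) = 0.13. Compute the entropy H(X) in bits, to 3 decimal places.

H = −Σ pᵢ log₂ pᵢ.
−0.23·log₂(0.23) = 0.4877
−0.28·log₂(0.28) = 0.5142
−0.12·log₂(0.12) = 0.3671
−0.08·log₂(0.08) = 0.2915
−0.16·log₂(0.16) = 0.4230
−0.13·log₂(0.13) = 0.3826
Sum ≈ 2.4661 → 2.466 bits.

2.466 bits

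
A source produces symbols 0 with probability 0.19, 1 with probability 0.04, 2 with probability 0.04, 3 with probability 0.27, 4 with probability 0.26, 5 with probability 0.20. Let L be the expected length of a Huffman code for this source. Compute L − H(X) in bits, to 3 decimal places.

0.044 bits

Entropy H = −Σ p log₂ p ≈ 2.3064 bits.
Huffman merges: 1/25+1/25→2/25; 2/25+19/100→27/100; 1/5+13/50→23/50; 27/100+27/100→27/50; 23/50+27/50→1. L = 47/20 ≈ 2.3500.
L − H = 2.3500 − 2.3064 = 0.044 bits.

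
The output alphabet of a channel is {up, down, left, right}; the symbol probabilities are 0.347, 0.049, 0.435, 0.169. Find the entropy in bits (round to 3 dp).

1.699 bits

H = −Σ pᵢ log₂ pᵢ.
−0.347·log₂(0.347) = 0.5299
−0.049·log₂(0.049) = 0.2132
−0.435·log₂(0.435) = 0.5224
−0.169·log₂(0.169) = 0.4335
Sum ≈ 1.6989 → 1.699 bits.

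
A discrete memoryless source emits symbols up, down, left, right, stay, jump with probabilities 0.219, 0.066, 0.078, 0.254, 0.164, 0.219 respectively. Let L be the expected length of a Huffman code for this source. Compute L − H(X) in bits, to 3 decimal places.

Entropy H = −Σ p log₂ p ≈ 2.4355 bits.
Huffman merges: 33/500+39/500→18/125; 18/125+41/250→77/250; 219/1000+219/1000→219/500; 127/500+77/250→281/500; 219/500+281/500→1. L = 613/250 ≈ 2.4520.
L − H = 2.4520 − 2.4355 = 0.017 bits.

0.017 bits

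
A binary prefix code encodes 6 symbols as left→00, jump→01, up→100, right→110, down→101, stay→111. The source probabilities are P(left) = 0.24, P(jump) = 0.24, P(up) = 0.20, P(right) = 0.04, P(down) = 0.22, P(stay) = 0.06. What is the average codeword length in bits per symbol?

L̄ = Σ pᵢ·ℓᵢ = 0.24·2 + 0.24·2 + 0.20·3 + 0.04·3 + 0.22·3 + 0.06·3 = 2.52 bits/symbol.

2.52 bits/symbol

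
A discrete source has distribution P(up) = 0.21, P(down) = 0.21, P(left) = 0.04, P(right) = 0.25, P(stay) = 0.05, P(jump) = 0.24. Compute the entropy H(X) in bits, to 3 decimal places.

H = −Σ pᵢ log₂ pᵢ.
−0.21·log₂(0.21) = 0.4728
−0.21·log₂(0.21) = 0.4728
−0.04·log₂(0.04) = 0.1858
−0.25·log₂(0.25) = 0.5000
−0.05·log₂(0.05) = 0.2161
−0.24·log₂(0.24) = 0.4941
Sum ≈ 2.3416 → 2.342 bits.

2.342 bits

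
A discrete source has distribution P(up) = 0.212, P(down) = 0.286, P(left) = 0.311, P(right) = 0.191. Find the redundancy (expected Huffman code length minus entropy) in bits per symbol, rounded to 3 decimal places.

Entropy H = −Σ p log₂ p ≈ 1.9711 bits.
Huffman merges: 191/1000+53/250→403/1000; 143/500+311/1000→597/1000; 403/1000+597/1000→1. L = 2 ≈ 2.0000.
L − H = 2.0000 − 1.9711 = 0.029 bits.

0.029 bits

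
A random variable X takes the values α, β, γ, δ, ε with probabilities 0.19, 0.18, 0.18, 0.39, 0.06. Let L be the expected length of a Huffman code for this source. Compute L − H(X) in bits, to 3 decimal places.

Entropy H = −Σ p log₂ p ≈ 2.1192 bits.
Huffman merges: 3/50+9/50→6/25; 9/50+19/100→37/100; 6/25+37/100→61/100; 39/100+61/100→1. L = 111/50 ≈ 2.2200.
L − H = 2.2200 − 2.1192 = 0.101 bits.

0.101 bits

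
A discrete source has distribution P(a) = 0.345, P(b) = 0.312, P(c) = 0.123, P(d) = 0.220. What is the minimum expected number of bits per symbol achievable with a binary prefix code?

Repeatedly combine the two least-probable nodes; the expected code length is the sum of the merged weights.
merge 123/1000 + 11/50 → 343/1000
merge 39/125 + 343/1000 → 131/200
merge 69/200 + 131/200 → 1
L = 343/1000 + 131/200 + 1 = 999/500 = 1.998 bits/symbol.

1.998 bits/symbol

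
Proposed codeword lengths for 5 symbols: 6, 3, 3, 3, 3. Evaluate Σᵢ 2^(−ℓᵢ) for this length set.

0.515625

With common denominator 2^6 = 64: Σ 2^(−ℓᵢ) = 1/64 + 8/64 + 8/64 + 8/64 + 8/64 = 33/64 = 0.515625.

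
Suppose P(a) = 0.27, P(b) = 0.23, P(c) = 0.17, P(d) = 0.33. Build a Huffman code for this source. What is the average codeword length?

2 bits/symbol

Repeatedly combine the two least-probable nodes; the expected code length is the sum of the merged weights.
merge 17/100 + 23/100 → 2/5
merge 27/100 + 33/100 → 3/5
merge 2/5 + 3/5 → 1
L = 2/5 + 3/5 + 1 = 2 bits/symbol.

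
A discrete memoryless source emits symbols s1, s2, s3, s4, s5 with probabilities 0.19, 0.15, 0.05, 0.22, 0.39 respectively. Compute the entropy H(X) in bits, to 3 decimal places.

2.092 bits

H = −Σ pᵢ log₂ pᵢ.
−0.19·log₂(0.19) = 0.4552
−0.15·log₂(0.15) = 0.4105
−0.05·log₂(0.05) = 0.2161
−0.22·log₂(0.22) = 0.4806
−0.39·log₂(0.39) = 0.5298
Sum ≈ 2.0922 → 2.092 bits.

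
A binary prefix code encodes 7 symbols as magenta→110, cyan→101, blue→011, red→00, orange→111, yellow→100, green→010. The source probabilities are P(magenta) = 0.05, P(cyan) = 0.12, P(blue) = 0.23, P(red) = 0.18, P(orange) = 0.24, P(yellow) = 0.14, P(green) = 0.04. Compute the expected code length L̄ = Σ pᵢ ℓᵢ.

L̄ = Σ pᵢ·ℓᵢ = 0.05·3 + 0.12·3 + 0.23·3 + 0.18·2 + 0.24·3 + 0.14·3 + 0.04·3 = 2.82 bits/symbol.

2.82 bits/symbol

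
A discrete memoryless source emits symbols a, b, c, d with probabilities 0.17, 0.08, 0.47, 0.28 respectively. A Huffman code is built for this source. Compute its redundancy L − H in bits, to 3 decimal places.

Entropy H = −Σ p log₂ p ≈ 1.7523 bits.
Huffman merges: 2/25+17/100→1/4; 1/4+7/25→53/100; 47/100+53/100→1. L = 89/50 ≈ 1.7800.
L − H = 1.7800 − 1.7523 = 0.028 bits.

0.028 bits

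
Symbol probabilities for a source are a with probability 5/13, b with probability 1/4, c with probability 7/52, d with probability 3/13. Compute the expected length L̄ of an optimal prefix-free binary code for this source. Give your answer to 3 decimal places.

1.981 bits/symbol

Repeatedly combine the two least-probable nodes; the expected code length is the sum of the merged weights.
merge 7/52 + 3/13 → 19/52
merge 1/4 + 19/52 → 8/13
merge 5/13 + 8/13 → 1
L = 19/52 + 8/13 + 1 = 103/52 ≈ 1.981 bits/symbol.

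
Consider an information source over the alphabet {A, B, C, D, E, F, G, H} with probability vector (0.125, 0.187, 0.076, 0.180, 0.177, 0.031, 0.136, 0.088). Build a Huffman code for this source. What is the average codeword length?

2.92 bits/symbol

Repeatedly combine the two least-probable nodes; the expected code length is the sum of the merged weights.
merge 31/1000 + 19/250 → 107/1000
merge 11/125 + 107/1000 → 39/200
merge 1/8 + 17/125 → 261/1000
merge 177/1000 + 9/50 → 357/1000
merge 187/1000 + 39/200 → 191/500
merge 261/1000 + 357/1000 → 309/500
merge 191/500 + 309/500 → 1
L = 107/1000 + 39/200 + 261/1000 + 357/1000 + 191/500 + 309/500 + 1 = 73/25 = 2.92 bits/symbol.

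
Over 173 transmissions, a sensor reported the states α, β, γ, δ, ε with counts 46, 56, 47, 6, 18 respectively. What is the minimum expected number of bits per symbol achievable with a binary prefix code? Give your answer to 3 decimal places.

Probabilities are the counts divided by 173.
Repeatedly combine the two least-probable nodes; the expected code length is the sum of the merged weights.
merge 6/173 + 18/173 → 24/173
merge 24/173 + 46/173 → 70/173
merge 47/173 + 56/173 → 103/173
merge 70/173 + 103/173 → 1
L = 24/173 + 70/173 + 103/173 + 1 = 370/173 ≈ 2.139 bits/symbol.

2.139 bits/symbol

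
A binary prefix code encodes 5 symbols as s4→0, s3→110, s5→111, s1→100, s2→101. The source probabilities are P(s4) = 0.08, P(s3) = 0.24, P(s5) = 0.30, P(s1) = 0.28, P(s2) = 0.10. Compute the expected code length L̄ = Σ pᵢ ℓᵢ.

L̄ = Σ pᵢ·ℓᵢ = 0.08·1 + 0.24·3 + 0.30·3 + 0.28·3 + 0.10·3 = 2.84 bits/symbol.

2.84 bits/symbol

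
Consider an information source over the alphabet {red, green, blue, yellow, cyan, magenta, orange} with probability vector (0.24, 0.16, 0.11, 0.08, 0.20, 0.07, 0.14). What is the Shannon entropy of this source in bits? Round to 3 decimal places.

2.689 bits

H = −Σ pᵢ log₂ pᵢ.
−0.24·log₂(0.24) = 0.4941
−0.16·log₂(0.16) = 0.4230
−0.11·log₂(0.11) = 0.3503
−0.08·log₂(0.08) = 0.2915
−0.20·log₂(0.20) = 0.4644
−0.07·log₂(0.07) = 0.2686
−0.14·log₂(0.14) = 0.3971
Sum ≈ 2.6890 → 2.689 bits.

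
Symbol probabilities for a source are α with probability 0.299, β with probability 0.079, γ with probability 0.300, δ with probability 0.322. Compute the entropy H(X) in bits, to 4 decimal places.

H = −Σ pᵢ log₂ pᵢ.
−0.299·log₂(0.299) = 0.5208
−0.079·log₂(0.079) = 0.2893
−0.300·log₂(0.300) = 0.5211
−0.322·log₂(0.322) = 0.5264
Sum ≈ 1.8576 → 1.8576 bits.

1.8576 bits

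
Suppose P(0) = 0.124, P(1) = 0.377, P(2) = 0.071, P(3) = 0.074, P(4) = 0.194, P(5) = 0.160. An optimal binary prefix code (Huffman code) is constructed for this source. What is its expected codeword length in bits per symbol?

2.391 bits/symbol

Repeatedly combine the two least-probable nodes; the expected code length is the sum of the merged weights.
merge 71/1000 + 37/500 → 29/200
merge 31/250 + 29/200 → 269/1000
merge 4/25 + 97/500 → 177/500
merge 269/1000 + 177/500 → 623/1000
merge 377/1000 + 623/1000 → 1
L = 29/200 + 269/1000 + 177/500 + 623/1000 + 1 = 2391/1000 = 2.391 bits/symbol.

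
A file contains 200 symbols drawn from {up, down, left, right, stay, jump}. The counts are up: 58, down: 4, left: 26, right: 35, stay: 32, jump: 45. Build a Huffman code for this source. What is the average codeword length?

2.46 bits/symbol

Probabilities are the counts divided by 200.
Repeatedly combine the two least-probable nodes; the expected code length is the sum of the merged weights.
merge 1/50 + 13/100 → 3/20
merge 3/20 + 4/25 → 31/100
merge 7/40 + 9/40 → 2/5
merge 29/100 + 31/100 → 3/5
merge 2/5 + 3/5 → 1
L = 3/20 + 31/100 + 2/5 + 3/5 + 1 = 123/50 = 2.46 bits/symbol.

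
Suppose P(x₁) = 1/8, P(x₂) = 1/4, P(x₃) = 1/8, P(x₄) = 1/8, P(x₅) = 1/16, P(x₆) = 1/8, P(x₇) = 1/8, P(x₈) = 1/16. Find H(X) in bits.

2.875 bits

Each probability is a power of 1/2, so log₂(1/p) is an integer.
H = Σ p·log₂(1/p) = 1/8·3 + 1/4·2 + 1/8·3 + 1/8·3 + 1/16·4 + 1/8·3 + 1/8·3 + 1/16·4 = 2.875 bits.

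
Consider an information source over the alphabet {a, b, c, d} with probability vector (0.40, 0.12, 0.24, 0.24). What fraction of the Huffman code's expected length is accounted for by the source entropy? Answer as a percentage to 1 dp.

Entropy H = −Σ p log₂ p ≈ 1.8841 bits.
Huffman merges: 3/25+6/25→9/25; 6/25+9/25→3/5; 2/5+3/5→1. L = 49/25 ≈ 1.9600.
Efficiency = H/L = 1.8841/1.9600 = 96.1%.

96.1%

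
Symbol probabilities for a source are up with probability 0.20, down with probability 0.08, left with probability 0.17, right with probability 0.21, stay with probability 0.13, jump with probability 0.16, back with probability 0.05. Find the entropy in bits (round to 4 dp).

2.6851 bits

H = −Σ pᵢ log₂ pᵢ.
−0.20·log₂(0.20) = 0.4644
−0.08·log₂(0.08) = 0.2915
−0.17·log₂(0.17) = 0.4346
−0.21·log₂(0.21) = 0.4728
−0.13·log₂(0.13) = 0.3826
−0.16·log₂(0.16) = 0.4230
−0.05·log₂(0.05) = 0.2161
Sum ≈ 2.6851 → 2.6851 bits.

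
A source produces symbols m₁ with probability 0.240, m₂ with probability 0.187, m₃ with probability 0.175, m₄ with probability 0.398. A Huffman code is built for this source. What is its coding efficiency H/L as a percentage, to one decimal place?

97.5%

Entropy H = −Σ p log₂ p ≈ 1.9155 bits.
Huffman merges: 7/40+187/1000→181/500; 6/25+181/500→301/500; 199/500+301/500→1. L = 491/250 ≈ 1.9640.
Efficiency = H/L = 1.9155/1.9640 = 97.5%.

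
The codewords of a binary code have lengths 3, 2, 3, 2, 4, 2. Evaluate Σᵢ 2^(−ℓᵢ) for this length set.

1.0625

With common denominator 2^4 = 16: Σ 2^(−ℓᵢ) = 2/16 + 4/16 + 2/16 + 4/16 + 1/16 + 4/16 = 17/16 = 1.0625.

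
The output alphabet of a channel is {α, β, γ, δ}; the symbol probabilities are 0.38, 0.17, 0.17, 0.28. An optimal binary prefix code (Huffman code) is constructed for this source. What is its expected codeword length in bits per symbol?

1.96 bits/symbol

Repeatedly combine the two least-probable nodes; the expected code length is the sum of the merged weights.
merge 17/100 + 17/100 → 17/50
merge 7/25 + 17/50 → 31/50
merge 19/50 + 31/50 → 1
L = 17/50 + 31/50 + 1 = 49/25 = 1.96 bits/symbol.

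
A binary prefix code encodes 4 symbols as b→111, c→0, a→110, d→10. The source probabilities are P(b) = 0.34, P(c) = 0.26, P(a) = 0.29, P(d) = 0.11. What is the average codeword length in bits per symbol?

L̄ = Σ pᵢ·ℓᵢ = 0.34·3 + 0.26·1 + 0.29·3 + 0.11·2 = 2.37 bits/symbol.

2.37 bits/symbol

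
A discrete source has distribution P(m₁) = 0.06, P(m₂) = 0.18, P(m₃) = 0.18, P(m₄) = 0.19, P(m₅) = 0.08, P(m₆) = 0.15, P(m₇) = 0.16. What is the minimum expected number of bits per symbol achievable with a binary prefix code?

2.77 bits/symbol

Repeatedly combine the two least-probable nodes; the expected code length is the sum of the merged weights.
merge 3/50 + 2/25 → 7/50
merge 7/50 + 3/20 → 29/100
merge 4/25 + 9/50 → 17/50
merge 9/50 + 19/100 → 37/100
merge 29/100 + 17/50 → 63/100
merge 37/100 + 63/100 → 1
L = 7/50 + 29/100 + 17/50 + 37/100 + 63/100 + 1 = 277/100 = 2.77 bits/symbol.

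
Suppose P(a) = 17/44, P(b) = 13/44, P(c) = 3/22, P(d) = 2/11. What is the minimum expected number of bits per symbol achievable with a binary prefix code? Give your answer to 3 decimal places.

Repeatedly combine the two least-probable nodes; the expected code length is the sum of the merged weights.
merge 3/22 + 2/11 → 7/22
merge 13/44 + 7/22 → 27/44
merge 17/44 + 27/44 → 1
L = 7/22 + 27/44 + 1 = 85/44 ≈ 1.932 bits/symbol.

1.932 bits/symbol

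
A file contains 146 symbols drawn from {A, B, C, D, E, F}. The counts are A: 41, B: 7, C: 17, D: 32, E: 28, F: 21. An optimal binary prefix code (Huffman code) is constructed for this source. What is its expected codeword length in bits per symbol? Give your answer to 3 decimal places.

2.473 bits/symbol

Probabilities are the counts divided by 146.
Repeatedly combine the two least-probable nodes; the expected code length is the sum of the merged weights.
merge 7/146 + 17/146 → 12/73
merge 21/146 + 12/73 → 45/146
merge 14/73 + 16/73 → 30/73
merge 41/146 + 45/146 → 43/73
merge 30/73 + 43/73 → 1
L = 12/73 + 45/146 + 30/73 + 43/73 + 1 = 361/146 ≈ 2.473 bits/symbol.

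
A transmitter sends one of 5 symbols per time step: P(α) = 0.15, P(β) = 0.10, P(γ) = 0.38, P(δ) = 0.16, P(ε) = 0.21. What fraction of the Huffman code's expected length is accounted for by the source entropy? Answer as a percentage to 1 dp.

Entropy H = −Σ p log₂ p ≈ 2.1690 bits.
Huffman merges: 1/10+3/20→1/4; 4/25+21/100→37/100; 1/4+37/100→31/50; 19/50+31/50→1. L = 56/25 ≈ 2.2400.
Efficiency = H/L = 2.1690/2.2400 = 96.8%.

96.8%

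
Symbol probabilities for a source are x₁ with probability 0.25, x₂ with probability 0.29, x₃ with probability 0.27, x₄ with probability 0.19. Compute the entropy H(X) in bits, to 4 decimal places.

H = −Σ pᵢ log₂ pᵢ.
−0.25·log₂(0.25) = 0.5000
−0.29·log₂(0.29) = 0.5179
−0.27·log₂(0.27) = 0.5100
−0.19·log₂(0.19) = 0.4552
Sum ≈ 1.9832 → 1.9832 bits.

1.9832 bits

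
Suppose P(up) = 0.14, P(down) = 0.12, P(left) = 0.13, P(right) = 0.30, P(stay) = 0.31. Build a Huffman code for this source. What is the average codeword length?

Repeatedly combine the two least-probable nodes; the expected code length is the sum of the merged weights.
merge 3/25 + 13/100 → 1/4
merge 7/50 + 1/4 → 39/100
merge 3/10 + 31/100 → 61/100
merge 39/100 + 61/100 → 1
L = 1/4 + 39/100 + 61/100 + 1 = 9/4 = 2.25 bits/symbol.

2.25 bits/symbol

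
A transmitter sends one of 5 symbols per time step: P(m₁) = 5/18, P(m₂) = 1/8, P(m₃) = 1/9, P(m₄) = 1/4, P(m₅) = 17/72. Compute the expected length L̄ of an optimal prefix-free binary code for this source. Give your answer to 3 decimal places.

Repeatedly combine the two least-probable nodes; the expected code length is the sum of the merged weights.
merge 1/9 + 1/8 → 17/72
merge 17/72 + 17/72 → 17/36
merge 1/4 + 5/18 → 19/36
merge 17/36 + 19/36 → 1
L = 17/72 + 17/36 + 19/36 + 1 = 161/72 ≈ 2.236 bits/symbol.

2.236 bits/symbol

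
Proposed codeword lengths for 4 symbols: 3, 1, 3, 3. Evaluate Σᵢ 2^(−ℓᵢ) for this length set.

0.875

With common denominator 2^3 = 8: Σ 2^(−ℓᵢ) = 1/8 + 4/8 + 1/8 + 1/8 = 7/8 = 0.875.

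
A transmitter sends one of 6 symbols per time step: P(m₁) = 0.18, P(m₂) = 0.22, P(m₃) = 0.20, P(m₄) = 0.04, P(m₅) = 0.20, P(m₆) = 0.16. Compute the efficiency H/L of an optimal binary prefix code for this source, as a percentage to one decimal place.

95.5%

Entropy H = −Σ p log₂ p ≈ 2.4634 bits.
Huffman merges: 1/25+4/25→1/5; 9/50+1/5→19/50; 1/5+1/5→2/5; 11/50+19/50→3/5; 2/5+3/5→1. L = 129/50 ≈ 2.5800.
Efficiency = H/L = 2.4634/2.5800 = 95.5%.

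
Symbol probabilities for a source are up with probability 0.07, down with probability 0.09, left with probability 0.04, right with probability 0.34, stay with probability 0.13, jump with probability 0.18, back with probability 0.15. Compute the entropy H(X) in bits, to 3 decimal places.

H = −Σ pᵢ log₂ pᵢ.
−0.07·log₂(0.07) = 0.2686
−0.09·log₂(0.09) = 0.3127
−0.04·log₂(0.04) = 0.1858
−0.34·log₂(0.34) = 0.5292
−0.13·log₂(0.13) = 0.3826
−0.18·log₂(0.18) = 0.4453
−0.15·log₂(0.15) = 0.4105
Sum ≈ 2.5346 → 2.535 bits.

2.535 bits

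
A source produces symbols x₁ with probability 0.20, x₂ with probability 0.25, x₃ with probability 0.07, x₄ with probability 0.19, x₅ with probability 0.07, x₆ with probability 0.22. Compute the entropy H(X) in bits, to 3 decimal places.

2.437 bits

H = −Σ pᵢ log₂ pᵢ.
−0.20·log₂(0.20) = 0.4644
−0.25·log₂(0.25) = 0.5000
−0.07·log₂(0.07) = 0.2686
−0.19·log₂(0.19) = 0.4552
−0.07·log₂(0.07) = 0.2686
−0.22·log₂(0.22) = 0.4806
Sum ≈ 2.4373 → 2.437 bits.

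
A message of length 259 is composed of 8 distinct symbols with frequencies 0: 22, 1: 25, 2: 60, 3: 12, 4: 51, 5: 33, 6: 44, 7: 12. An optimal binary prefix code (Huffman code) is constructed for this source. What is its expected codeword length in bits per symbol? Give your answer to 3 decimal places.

Probabilities are the counts divided by 259.
Repeatedly combine the two least-probable nodes; the expected code length is the sum of the merged weights.
merge 12/259 + 12/259 → 24/259
merge 22/259 + 24/259 → 46/259
merge 25/259 + 33/259 → 58/259
merge 44/259 + 46/259 → 90/259
merge 51/259 + 58/259 → 109/259
merge 60/259 + 90/259 → 150/259
merge 109/259 + 150/259 → 1
L = 24/259 + 46/259 + 58/259 + 90/259 + 109/259 + 150/259 + 1 = 736/259 ≈ 2.842 bits/symbol.

2.842 bits/symbol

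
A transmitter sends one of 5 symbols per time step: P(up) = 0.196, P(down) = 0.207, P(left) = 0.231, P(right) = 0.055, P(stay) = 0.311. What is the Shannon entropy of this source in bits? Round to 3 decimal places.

2.174 bits

H = −Σ pᵢ log₂ pᵢ.
−0.196·log₂(0.196) = 0.4608
−0.207·log₂(0.207) = 0.4704
−0.231·log₂(0.231) = 0.4883
−0.055·log₂(0.055) = 0.2301
−0.311·log₂(0.311) = 0.5240
Sum ≈ 2.1737 → 2.174 bits.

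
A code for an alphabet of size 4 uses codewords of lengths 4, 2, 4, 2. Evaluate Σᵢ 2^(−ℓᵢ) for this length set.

With common denominator 2^4 = 16: Σ 2^(−ℓᵢ) = 1/16 + 4/16 + 1/16 + 4/16 = 10/16 = 0.625.

0.625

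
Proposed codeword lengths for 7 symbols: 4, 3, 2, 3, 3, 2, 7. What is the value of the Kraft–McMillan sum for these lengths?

With common denominator 2^7 = 128: Σ 2^(−ℓᵢ) = 8/128 + 16/128 + 32/128 + 16/128 + 16/128 + 32/128 + 1/128 = 121/128 = 0.9453125.

0.9453125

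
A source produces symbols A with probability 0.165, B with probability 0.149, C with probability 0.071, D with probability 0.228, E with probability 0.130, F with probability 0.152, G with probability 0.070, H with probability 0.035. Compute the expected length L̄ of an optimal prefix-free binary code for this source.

Repeatedly combine the two least-probable nodes; the expected code length is the sum of the merged weights.
merge 7/200 + 7/100 → 21/200
merge 71/1000 + 21/200 → 22/125
merge 13/100 + 149/1000 → 279/1000
merge 19/125 + 33/200 → 317/1000
merge 22/125 + 57/250 → 101/250
merge 279/1000 + 317/1000 → 149/250
merge 101/250 + 149/250 → 1
L = 21/200 + 22/125 + 279/1000 + 317/1000 + 101/250 + 149/250 + 1 = 2877/1000 = 2.877 bits/symbol.

2.877 bits/symbol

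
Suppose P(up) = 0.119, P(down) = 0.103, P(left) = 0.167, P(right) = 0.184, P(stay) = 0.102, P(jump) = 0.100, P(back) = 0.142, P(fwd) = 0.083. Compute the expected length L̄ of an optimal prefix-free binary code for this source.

Repeatedly combine the two least-probable nodes; the expected code length is the sum of the merged weights.
merge 83/1000 + 1/10 → 183/1000
merge 51/500 + 103/1000 → 41/200
merge 119/1000 + 71/500 → 261/1000
merge 167/1000 + 183/1000 → 7/20
merge 23/125 + 41/200 → 389/1000
merge 261/1000 + 7/20 → 611/1000
merge 389/1000 + 611/1000 → 1
L = 183/1000 + 41/200 + 261/1000 + 7/20 + 389/1000 + 611/1000 + 1 = 2999/1000 = 2.999 bits/symbol.

2.999 bits/symbol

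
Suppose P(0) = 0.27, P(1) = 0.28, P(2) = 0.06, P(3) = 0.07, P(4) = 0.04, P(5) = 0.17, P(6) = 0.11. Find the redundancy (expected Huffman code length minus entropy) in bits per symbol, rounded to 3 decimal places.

Entropy H = −Σ p log₂ p ≈ 2.5070 bits.
Huffman merges: 1/25+3/50→1/10; 7/100+1/10→17/100; 11/100+17/100→7/25; 17/100+27/100→11/25; 7/25+7/25→14/25; 11/25+14/25→1. L = 51/20 ≈ 2.5500.
L − H = 2.5500 − 2.5070 = 0.043 bits.

0.043 bits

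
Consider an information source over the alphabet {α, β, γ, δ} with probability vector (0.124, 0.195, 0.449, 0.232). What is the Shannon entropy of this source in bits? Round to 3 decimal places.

H = −Σ pᵢ log₂ pᵢ.
−0.124·log₂(0.124) = 0.3734
−0.195·log₂(0.195) = 0.4599
−0.449·log₂(0.449) = 0.5187
−0.232·log₂(0.232) = 0.4890
Sum ≈ 1.8410 → 1.841 bits.

1.841 bits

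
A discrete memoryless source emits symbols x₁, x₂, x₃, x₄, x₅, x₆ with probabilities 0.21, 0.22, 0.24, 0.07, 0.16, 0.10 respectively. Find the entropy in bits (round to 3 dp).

H = −Σ pᵢ log₂ pᵢ.
−0.21·log₂(0.21) = 0.4728
−0.22·log₂(0.22) = 0.4806
−0.24·log₂(0.24) = 0.4941
−0.07·log₂(0.07) = 0.2686
−0.16·log₂(0.16) = 0.4230
−0.10·log₂(0.10) = 0.3322
Sum ≈ 2.4713 → 2.471 bits.

2.471 bits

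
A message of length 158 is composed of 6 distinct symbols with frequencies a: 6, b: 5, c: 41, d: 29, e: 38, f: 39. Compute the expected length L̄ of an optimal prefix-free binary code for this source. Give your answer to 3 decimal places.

2.323 bits/symbol

Probabilities are the counts divided by 158.
Repeatedly combine the two least-probable nodes; the expected code length is the sum of the merged weights.
merge 5/158 + 3/79 → 11/158
merge 11/158 + 29/158 → 20/79
merge 19/79 + 39/158 → 77/158
merge 20/79 + 41/158 → 81/158
merge 77/158 + 81/158 → 1
L = 11/158 + 20/79 + 77/158 + 81/158 + 1 = 367/158 ≈ 2.323 bits/symbol.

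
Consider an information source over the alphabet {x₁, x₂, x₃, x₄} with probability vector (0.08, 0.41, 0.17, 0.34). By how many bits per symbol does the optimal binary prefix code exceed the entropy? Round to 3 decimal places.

Entropy H = −Σ p log₂ p ≈ 1.7827 bits.
Huffman merges: 2/25+17/100→1/4; 1/4+17/50→59/100; 41/100+59/100→1. L = 46/25 ≈ 1.8400.
L − H = 1.8400 − 1.7827 = 0.057 bits.

0.057 bits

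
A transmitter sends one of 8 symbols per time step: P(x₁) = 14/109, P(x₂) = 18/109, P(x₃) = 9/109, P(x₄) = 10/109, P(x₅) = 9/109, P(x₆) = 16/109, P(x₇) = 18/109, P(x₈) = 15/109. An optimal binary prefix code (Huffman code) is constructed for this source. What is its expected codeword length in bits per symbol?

Repeatedly combine the two least-probable nodes; the expected code length is the sum of the merged weights.
merge 9/109 + 9/109 → 18/109
merge 10/109 + 14/109 → 24/109
merge 15/109 + 16/109 → 31/109
merge 18/109 + 18/109 → 36/109
merge 18/109 + 24/109 → 42/109
merge 31/109 + 36/109 → 67/109
merge 42/109 + 67/109 → 1
L = 18/109 + 24/109 + 31/109 + 36/109 + 42/109 + 67/109 + 1 = 3 bits/symbol.

3 bits/symbol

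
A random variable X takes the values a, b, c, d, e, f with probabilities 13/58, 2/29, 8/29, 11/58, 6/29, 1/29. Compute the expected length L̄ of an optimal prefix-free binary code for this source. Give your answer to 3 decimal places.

2.397 bits/symbol

Repeatedly combine the two least-probable nodes; the expected code length is the sum of the merged weights.
merge 1/29 + 2/29 → 3/29
merge 3/29 + 11/58 → 17/58
merge 6/29 + 13/58 → 25/58
merge 8/29 + 17/58 → 33/58
merge 25/58 + 33/58 → 1
L = 3/29 + 17/58 + 25/58 + 33/58 + 1 = 139/58 ≈ 2.397 bits/symbol.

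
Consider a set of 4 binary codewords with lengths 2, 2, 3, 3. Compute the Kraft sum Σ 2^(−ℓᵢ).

0.75

With common denominator 2^3 = 8: Σ 2^(−ℓᵢ) = 2/8 + 2/8 + 1/8 + 1/8 = 6/8 = 0.75.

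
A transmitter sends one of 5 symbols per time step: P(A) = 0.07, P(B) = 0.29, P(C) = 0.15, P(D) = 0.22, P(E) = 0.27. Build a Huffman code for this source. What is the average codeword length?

Repeatedly combine the two least-probable nodes; the expected code length is the sum of the merged weights.
merge 7/100 + 3/20 → 11/50
merge 11/50 + 11/50 → 11/25
merge 27/100 + 29/100 → 14/25
merge 11/25 + 14/25 → 1
L = 11/50 + 11/25 + 14/25 + 1 = 111/50 = 2.22 bits/symbol.

2.22 bits/symbol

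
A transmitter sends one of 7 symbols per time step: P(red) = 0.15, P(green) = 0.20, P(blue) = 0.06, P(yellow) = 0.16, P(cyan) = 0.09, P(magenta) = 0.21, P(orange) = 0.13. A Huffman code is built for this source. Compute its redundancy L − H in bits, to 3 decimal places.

Entropy H = −Σ p log₂ p ≈ 2.7096 bits.
Huffman merges: 3/50+9/100→3/20; 13/100+3/20→7/25; 3/20+4/25→31/100; 1/5+21/100→41/100; 7/25+31/100→59/100; 41/100+59/100→1. L = 137/50 ≈ 2.7400.
L − H = 2.7400 − 2.7096 = 0.030 bits.

0.030 bits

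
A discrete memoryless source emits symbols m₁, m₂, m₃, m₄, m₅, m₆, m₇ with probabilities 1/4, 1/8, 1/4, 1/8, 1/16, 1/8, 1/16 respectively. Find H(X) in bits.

2.625 bits

Each probability is a power of 1/2, so log₂(1/p) is an integer.
H = Σ p·log₂(1/p) = 1/4·2 + 1/8·3 + 1/4·2 + 1/8·3 + 1/16·4 + 1/8·3 + 1/16·4 = 2.625 bits.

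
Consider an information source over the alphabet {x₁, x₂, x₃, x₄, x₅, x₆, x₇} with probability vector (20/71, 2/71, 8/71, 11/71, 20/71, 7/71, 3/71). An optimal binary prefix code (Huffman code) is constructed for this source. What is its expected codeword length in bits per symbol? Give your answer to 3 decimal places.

Repeatedly combine the two least-probable nodes; the expected code length is the sum of the merged weights.
merge 2/71 + 3/71 → 5/71
merge 5/71 + 7/71 → 12/71
merge 8/71 + 11/71 → 19/71
merge 12/71 + 19/71 → 31/71
merge 20/71 + 20/71 → 40/71
merge 31/71 + 40/71 → 1
L = 5/71 + 12/71 + 19/71 + 31/71 + 40/71 + 1 = 178/71 ≈ 2.507 bits/symbol.

2.507 bits/symbol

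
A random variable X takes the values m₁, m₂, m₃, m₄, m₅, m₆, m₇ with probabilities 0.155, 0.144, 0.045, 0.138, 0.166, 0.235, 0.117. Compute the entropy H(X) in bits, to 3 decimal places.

2.698 bits

H = −Σ pᵢ log₂ pᵢ.
−0.155·log₂(0.155) = 0.4169
−0.144·log₂(0.144) = 0.4026
−0.045·log₂(0.045) = 0.2013
−0.138·log₂(0.138) = 0.3943
−0.166·log₂(0.166) = 0.4301
−0.235·log₂(0.235) = 0.4910
−0.117·log₂(0.117) = 0.3622
Sum ≈ 2.6983 → 2.698 bits.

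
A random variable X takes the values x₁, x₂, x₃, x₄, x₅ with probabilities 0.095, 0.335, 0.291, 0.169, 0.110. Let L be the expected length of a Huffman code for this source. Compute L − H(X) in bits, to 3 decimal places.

Entropy H = −Σ p log₂ p ≈ 2.1532 bits.
Huffman merges: 19/200+11/100→41/200; 169/1000+41/200→187/500; 291/1000+67/200→313/500; 187/500+313/500→1. L = 441/200 ≈ 2.2050.
L − H = 2.2050 − 2.1532 = 0.052 bits.

0.052 bits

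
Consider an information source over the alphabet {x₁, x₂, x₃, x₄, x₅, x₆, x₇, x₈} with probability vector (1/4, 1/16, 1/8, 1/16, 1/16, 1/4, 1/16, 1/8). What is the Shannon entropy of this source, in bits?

Each probability is a power of 1/2, so log₂(1/p) is an integer.
H = Σ p·log₂(1/p) = 1/4·2 + 1/16·4 + 1/8·3 + 1/16·4 + 1/16·4 + 1/4·2 + 1/16·4 + 1/8·3 = 2.75 bits.

2.75 bits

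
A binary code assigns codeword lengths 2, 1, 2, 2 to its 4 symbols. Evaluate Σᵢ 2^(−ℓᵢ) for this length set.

With common denominator 2^2 = 4: Σ 2^(−ℓᵢ) = 1/4 + 2/4 + 1/4 + 1/4 = 5/4 = 1.25.

1.25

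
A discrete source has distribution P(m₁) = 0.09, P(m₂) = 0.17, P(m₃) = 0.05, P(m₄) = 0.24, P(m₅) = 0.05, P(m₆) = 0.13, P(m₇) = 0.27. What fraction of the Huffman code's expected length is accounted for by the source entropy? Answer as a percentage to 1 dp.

Entropy H = −Σ p log₂ p ≈ 2.5662 bits.
Huffman merges: 1/20+1/20→1/10; 9/100+1/10→19/100; 13/100+17/100→3/10; 19/100+6/25→43/100; 27/100+3/10→57/100; 43/100+57/100→1. L = 259/100 ≈ 2.5900.
Efficiency = H/L = 2.5662/2.5900 = 99.1%.

99.1%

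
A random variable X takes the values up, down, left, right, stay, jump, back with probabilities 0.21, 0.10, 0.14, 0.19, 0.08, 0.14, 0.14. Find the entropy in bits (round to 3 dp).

H = −Σ pᵢ log₂ pᵢ.
−0.21·log₂(0.21) = 0.4728
−0.10·log₂(0.10) = 0.3322
−0.14·log₂(0.14) = 0.3971
−0.19·log₂(0.19) = 0.4552
−0.08·log₂(0.08) = 0.2915
−0.14·log₂(0.14) = 0.3971
−0.14·log₂(0.14) = 0.3971
Sum ≈ 2.7431 → 2.743 bits.

2.743 bits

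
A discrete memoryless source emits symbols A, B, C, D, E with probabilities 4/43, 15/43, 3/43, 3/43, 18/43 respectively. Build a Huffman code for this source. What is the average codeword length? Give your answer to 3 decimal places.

1.953 bits/symbol

Repeatedly combine the two least-probable nodes; the expected code length is the sum of the merged weights.
merge 3/43 + 3/43 → 6/43
merge 4/43 + 6/43 → 10/43
merge 10/43 + 15/43 → 25/43
merge 18/43 + 25/43 → 1
L = 6/43 + 10/43 + 25/43 + 1 = 84/43 ≈ 1.953 bits/symbol.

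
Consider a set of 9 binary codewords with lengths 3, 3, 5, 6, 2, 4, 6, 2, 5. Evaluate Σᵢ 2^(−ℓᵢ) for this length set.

0.90625

With common denominator 2^6 = 64: Σ 2^(−ℓᵢ) = 8/64 + 8/64 + 2/64 + 1/64 + 16/64 + 4/64 + 1/64 + 16/64 + 2/64 = 58/64 = 0.90625.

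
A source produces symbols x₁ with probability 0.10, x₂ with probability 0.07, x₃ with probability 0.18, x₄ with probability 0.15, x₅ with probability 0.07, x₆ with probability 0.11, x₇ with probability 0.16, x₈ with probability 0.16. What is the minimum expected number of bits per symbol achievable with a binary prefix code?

2.96 bits/symbol

Repeatedly combine the two least-probable nodes; the expected code length is the sum of the merged weights.
merge 7/100 + 7/100 → 7/50
merge 1/10 + 11/100 → 21/100
merge 7/50 + 3/20 → 29/100
merge 4/25 + 4/25 → 8/25
merge 9/50 + 21/100 → 39/100
merge 29/100 + 8/25 → 61/100
merge 39/100 + 61/100 → 1
L = 7/50 + 21/100 + 29/100 + 8/25 + 39/100 + 61/100 + 1 = 74/25 = 2.96 bits/symbol.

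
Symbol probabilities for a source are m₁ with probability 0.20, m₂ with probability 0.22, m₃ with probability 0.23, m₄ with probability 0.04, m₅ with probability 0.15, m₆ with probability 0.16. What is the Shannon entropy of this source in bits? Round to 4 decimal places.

2.4519 bits

H = −Σ pᵢ log₂ pᵢ.
−0.20·log₂(0.20) = 0.4644
−0.22·log₂(0.22) = 0.4806
−0.23·log₂(0.23) = 0.4877
−0.04·log₂(0.04) = 0.1858
−0.15·log₂(0.15) = 0.4105
−0.16·log₂(0.16) = 0.4230
Sum ≈ 2.4519 → 2.4519 bits.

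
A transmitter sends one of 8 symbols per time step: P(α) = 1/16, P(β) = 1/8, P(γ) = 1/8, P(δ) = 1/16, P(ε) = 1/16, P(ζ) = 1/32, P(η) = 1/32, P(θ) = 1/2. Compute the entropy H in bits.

2.3125 bits

Each probability is a power of 1/2, so log₂(1/p) is an integer.
H = Σ p·log₂(1/p) = 1/16·4 + 1/8·3 + 1/8·3 + 1/16·4 + 1/16·4 + 1/32·5 + 1/32·5 + 1/2·1 = 2.3125 bits.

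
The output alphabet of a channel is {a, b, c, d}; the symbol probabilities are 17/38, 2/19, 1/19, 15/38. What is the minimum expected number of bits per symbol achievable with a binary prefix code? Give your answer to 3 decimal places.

Repeatedly combine the two least-probable nodes; the expected code length is the sum of the merged weights.
merge 1/19 + 2/19 → 3/19
merge 3/19 + 15/38 → 21/38
merge 17/38 + 21/38 → 1
L = 3/19 + 21/38 + 1 = 65/38 ≈ 1.711 bits/symbol.

1.711 bits/symbol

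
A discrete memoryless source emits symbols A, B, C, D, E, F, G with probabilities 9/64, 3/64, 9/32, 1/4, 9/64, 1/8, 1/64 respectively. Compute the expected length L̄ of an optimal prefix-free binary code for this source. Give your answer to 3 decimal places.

2.531 bits/symbol

Repeatedly combine the two least-probable nodes; the expected code length is the sum of the merged weights.
merge 1/64 + 3/64 → 1/16
merge 1/16 + 1/8 → 3/16
merge 9/64 + 9/64 → 9/32
merge 3/16 + 1/4 → 7/16
merge 9/32 + 9/32 → 9/16
merge 7/16 + 9/16 → 1
L = 1/16 + 3/16 + 9/32 + 7/16 + 9/16 + 1 = 81/32 ≈ 2.531 bits/symbol.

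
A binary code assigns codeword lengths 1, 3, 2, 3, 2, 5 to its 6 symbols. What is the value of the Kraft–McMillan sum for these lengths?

With common denominator 2^5 = 32: Σ 2^(−ℓᵢ) = 16/32 + 4/32 + 8/32 + 4/32 + 8/32 + 1/32 = 41/32 = 1.28125.

1.28125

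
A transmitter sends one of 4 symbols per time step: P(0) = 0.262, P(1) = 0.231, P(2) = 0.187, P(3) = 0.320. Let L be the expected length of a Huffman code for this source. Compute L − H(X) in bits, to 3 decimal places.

Entropy H = −Σ p log₂ p ≈ 1.9730 bits.
Huffman merges: 187/1000+231/1000→209/500; 131/500+8/25→291/500; 209/500+291/500→1. L = 2 ≈ 2.0000.
L − H = 2.0000 − 1.9730 = 0.027 bits.

0.027 bits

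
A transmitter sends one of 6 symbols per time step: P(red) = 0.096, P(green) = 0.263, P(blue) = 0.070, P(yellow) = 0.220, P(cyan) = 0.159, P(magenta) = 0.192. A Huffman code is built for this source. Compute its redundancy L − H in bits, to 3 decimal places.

0.032 bits

Entropy H = −Σ p log₂ p ≈ 2.4594 bits.
Huffman merges: 7/100+12/125→83/500; 159/1000+83/500→13/40; 24/125+11/50→103/250; 263/1000+13/40→147/250; 103/250+147/250→1. L = 2491/1000 ≈ 2.4910.
L − H = 2.4910 − 2.4594 = 0.032 bits.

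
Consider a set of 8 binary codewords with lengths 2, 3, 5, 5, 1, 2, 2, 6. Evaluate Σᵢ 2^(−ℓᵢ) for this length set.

With common denominator 2^6 = 64: Σ 2^(−ℓᵢ) = 16/64 + 8/64 + 2/64 + 2/64 + 32/64 + 16/64 + 16/64 + 1/64 = 93/64 = 1.453125.

1.453125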